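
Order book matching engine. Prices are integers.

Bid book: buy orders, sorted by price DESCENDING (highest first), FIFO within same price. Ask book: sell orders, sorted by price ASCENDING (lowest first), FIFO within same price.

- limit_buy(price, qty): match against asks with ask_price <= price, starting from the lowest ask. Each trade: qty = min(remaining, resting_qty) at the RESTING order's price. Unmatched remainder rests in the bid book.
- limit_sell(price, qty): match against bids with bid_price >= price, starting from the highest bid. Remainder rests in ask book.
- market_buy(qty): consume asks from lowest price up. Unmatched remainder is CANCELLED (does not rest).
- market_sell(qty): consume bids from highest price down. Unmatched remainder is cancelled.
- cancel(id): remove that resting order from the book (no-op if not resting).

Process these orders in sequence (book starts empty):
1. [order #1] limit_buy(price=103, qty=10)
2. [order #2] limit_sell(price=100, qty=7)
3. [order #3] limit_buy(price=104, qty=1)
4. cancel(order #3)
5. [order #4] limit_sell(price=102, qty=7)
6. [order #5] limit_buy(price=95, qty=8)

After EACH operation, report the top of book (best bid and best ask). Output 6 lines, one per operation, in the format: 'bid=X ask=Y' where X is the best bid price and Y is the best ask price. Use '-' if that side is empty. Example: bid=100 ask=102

After op 1 [order #1] limit_buy(price=103, qty=10): fills=none; bids=[#1:10@103] asks=[-]
After op 2 [order #2] limit_sell(price=100, qty=7): fills=#1x#2:7@103; bids=[#1:3@103] asks=[-]
After op 3 [order #3] limit_buy(price=104, qty=1): fills=none; bids=[#3:1@104 #1:3@103] asks=[-]
After op 4 cancel(order #3): fills=none; bids=[#1:3@103] asks=[-]
After op 5 [order #4] limit_sell(price=102, qty=7): fills=#1x#4:3@103; bids=[-] asks=[#4:4@102]
After op 6 [order #5] limit_buy(price=95, qty=8): fills=none; bids=[#5:8@95] asks=[#4:4@102]

Answer: bid=103 ask=-
bid=103 ask=-
bid=104 ask=-
bid=103 ask=-
bid=- ask=102
bid=95 ask=102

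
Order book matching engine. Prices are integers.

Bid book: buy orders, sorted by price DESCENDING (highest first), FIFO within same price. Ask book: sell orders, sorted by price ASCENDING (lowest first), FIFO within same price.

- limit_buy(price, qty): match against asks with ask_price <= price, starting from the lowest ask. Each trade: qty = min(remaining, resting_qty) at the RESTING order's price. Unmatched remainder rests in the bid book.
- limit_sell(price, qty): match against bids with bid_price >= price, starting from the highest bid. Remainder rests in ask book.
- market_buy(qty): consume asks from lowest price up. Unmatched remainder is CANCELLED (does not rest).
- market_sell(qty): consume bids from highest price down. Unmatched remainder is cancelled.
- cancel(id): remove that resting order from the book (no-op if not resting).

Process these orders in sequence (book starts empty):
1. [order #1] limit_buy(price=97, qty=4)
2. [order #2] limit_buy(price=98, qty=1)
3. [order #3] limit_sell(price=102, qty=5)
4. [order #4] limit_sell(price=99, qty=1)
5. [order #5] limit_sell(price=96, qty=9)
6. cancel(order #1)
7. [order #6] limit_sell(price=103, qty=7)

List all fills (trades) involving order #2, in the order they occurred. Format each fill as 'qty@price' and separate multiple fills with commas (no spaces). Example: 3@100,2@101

After op 1 [order #1] limit_buy(price=97, qty=4): fills=none; bids=[#1:4@97] asks=[-]
After op 2 [order #2] limit_buy(price=98, qty=1): fills=none; bids=[#2:1@98 #1:4@97] asks=[-]
After op 3 [order #3] limit_sell(price=102, qty=5): fills=none; bids=[#2:1@98 #1:4@97] asks=[#3:5@102]
After op 4 [order #4] limit_sell(price=99, qty=1): fills=none; bids=[#2:1@98 #1:4@97] asks=[#4:1@99 #3:5@102]
After op 5 [order #5] limit_sell(price=96, qty=9): fills=#2x#5:1@98 #1x#5:4@97; bids=[-] asks=[#5:4@96 #4:1@99 #3:5@102]
After op 6 cancel(order #1): fills=none; bids=[-] asks=[#5:4@96 #4:1@99 #3:5@102]
After op 7 [order #6] limit_sell(price=103, qty=7): fills=none; bids=[-] asks=[#5:4@96 #4:1@99 #3:5@102 #6:7@103]

Answer: 1@98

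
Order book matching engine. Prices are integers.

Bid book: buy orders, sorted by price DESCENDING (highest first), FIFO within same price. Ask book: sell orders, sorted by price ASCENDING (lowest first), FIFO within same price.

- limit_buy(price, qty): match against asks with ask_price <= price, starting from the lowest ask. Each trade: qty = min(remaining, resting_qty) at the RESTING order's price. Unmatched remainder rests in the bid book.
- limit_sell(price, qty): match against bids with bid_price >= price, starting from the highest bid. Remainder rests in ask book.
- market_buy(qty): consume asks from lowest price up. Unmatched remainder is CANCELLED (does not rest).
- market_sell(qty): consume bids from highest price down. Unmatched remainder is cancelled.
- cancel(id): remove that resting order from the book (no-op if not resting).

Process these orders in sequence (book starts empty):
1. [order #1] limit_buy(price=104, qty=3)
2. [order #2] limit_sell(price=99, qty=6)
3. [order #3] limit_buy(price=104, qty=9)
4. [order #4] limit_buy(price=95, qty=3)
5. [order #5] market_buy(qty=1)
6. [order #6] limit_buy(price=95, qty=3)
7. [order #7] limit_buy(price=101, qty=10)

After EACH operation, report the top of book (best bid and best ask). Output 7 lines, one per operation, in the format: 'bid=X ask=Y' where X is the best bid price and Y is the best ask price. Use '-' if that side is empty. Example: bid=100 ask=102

Answer: bid=104 ask=-
bid=- ask=99
bid=104 ask=-
bid=104 ask=-
bid=104 ask=-
bid=104 ask=-
bid=104 ask=-

Derivation:
After op 1 [order #1] limit_buy(price=104, qty=3): fills=none; bids=[#1:3@104] asks=[-]
After op 2 [order #2] limit_sell(price=99, qty=6): fills=#1x#2:3@104; bids=[-] asks=[#2:3@99]
After op 3 [order #3] limit_buy(price=104, qty=9): fills=#3x#2:3@99; bids=[#3:6@104] asks=[-]
After op 4 [order #4] limit_buy(price=95, qty=3): fills=none; bids=[#3:6@104 #4:3@95] asks=[-]
After op 5 [order #5] market_buy(qty=1): fills=none; bids=[#3:6@104 #4:3@95] asks=[-]
After op 6 [order #6] limit_buy(price=95, qty=3): fills=none; bids=[#3:6@104 #4:3@95 #6:3@95] asks=[-]
After op 7 [order #7] limit_buy(price=101, qty=10): fills=none; bids=[#3:6@104 #7:10@101 #4:3@95 #6:3@95] asks=[-]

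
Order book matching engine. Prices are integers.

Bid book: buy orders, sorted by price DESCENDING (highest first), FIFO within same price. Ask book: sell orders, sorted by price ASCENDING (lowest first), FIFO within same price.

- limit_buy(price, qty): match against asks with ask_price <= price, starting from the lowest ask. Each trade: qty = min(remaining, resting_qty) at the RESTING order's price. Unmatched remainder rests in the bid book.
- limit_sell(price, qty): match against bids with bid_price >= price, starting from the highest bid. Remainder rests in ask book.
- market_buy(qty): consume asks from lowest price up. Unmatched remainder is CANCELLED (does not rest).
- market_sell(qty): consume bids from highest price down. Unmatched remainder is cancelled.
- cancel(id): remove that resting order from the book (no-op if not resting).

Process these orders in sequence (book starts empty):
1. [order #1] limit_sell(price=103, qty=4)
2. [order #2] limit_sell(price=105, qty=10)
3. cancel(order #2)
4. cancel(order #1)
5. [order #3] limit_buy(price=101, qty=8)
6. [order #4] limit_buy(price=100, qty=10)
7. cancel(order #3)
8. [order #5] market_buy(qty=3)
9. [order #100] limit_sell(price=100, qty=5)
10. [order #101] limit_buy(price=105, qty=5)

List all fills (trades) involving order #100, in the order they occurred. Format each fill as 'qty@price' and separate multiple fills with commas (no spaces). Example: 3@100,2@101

Answer: 5@100

Derivation:
After op 1 [order #1] limit_sell(price=103, qty=4): fills=none; bids=[-] asks=[#1:4@103]
After op 2 [order #2] limit_sell(price=105, qty=10): fills=none; bids=[-] asks=[#1:4@103 #2:10@105]
After op 3 cancel(order #2): fills=none; bids=[-] asks=[#1:4@103]
After op 4 cancel(order #1): fills=none; bids=[-] asks=[-]
After op 5 [order #3] limit_buy(price=101, qty=8): fills=none; bids=[#3:8@101] asks=[-]
After op 6 [order #4] limit_buy(price=100, qty=10): fills=none; bids=[#3:8@101 #4:10@100] asks=[-]
After op 7 cancel(order #3): fills=none; bids=[#4:10@100] asks=[-]
After op 8 [order #5] market_buy(qty=3): fills=none; bids=[#4:10@100] asks=[-]
After op 9 [order #100] limit_sell(price=100, qty=5): fills=#4x#100:5@100; bids=[#4:5@100] asks=[-]
After op 10 [order #101] limit_buy(price=105, qty=5): fills=none; bids=[#101:5@105 #4:5@100] asks=[-]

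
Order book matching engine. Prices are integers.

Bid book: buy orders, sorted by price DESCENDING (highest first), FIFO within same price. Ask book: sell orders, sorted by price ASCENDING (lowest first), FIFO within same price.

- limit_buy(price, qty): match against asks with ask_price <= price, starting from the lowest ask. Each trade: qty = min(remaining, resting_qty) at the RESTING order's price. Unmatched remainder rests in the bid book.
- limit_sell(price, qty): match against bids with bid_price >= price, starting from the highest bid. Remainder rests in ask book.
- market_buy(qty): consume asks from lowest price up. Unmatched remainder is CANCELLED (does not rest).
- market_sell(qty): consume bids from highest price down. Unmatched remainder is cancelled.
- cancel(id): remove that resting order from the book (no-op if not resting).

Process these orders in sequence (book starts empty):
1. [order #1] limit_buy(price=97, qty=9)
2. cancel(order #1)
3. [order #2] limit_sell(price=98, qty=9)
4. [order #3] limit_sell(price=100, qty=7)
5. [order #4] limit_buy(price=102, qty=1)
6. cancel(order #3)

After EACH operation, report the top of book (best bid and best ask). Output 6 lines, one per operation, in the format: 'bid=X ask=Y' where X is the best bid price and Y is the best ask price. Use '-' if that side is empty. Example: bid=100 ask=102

Answer: bid=97 ask=-
bid=- ask=-
bid=- ask=98
bid=- ask=98
bid=- ask=98
bid=- ask=98

Derivation:
After op 1 [order #1] limit_buy(price=97, qty=9): fills=none; bids=[#1:9@97] asks=[-]
After op 2 cancel(order #1): fills=none; bids=[-] asks=[-]
After op 3 [order #2] limit_sell(price=98, qty=9): fills=none; bids=[-] asks=[#2:9@98]
After op 4 [order #3] limit_sell(price=100, qty=7): fills=none; bids=[-] asks=[#2:9@98 #3:7@100]
After op 5 [order #4] limit_buy(price=102, qty=1): fills=#4x#2:1@98; bids=[-] asks=[#2:8@98 #3:7@100]
After op 6 cancel(order #3): fills=none; bids=[-] asks=[#2:8@98]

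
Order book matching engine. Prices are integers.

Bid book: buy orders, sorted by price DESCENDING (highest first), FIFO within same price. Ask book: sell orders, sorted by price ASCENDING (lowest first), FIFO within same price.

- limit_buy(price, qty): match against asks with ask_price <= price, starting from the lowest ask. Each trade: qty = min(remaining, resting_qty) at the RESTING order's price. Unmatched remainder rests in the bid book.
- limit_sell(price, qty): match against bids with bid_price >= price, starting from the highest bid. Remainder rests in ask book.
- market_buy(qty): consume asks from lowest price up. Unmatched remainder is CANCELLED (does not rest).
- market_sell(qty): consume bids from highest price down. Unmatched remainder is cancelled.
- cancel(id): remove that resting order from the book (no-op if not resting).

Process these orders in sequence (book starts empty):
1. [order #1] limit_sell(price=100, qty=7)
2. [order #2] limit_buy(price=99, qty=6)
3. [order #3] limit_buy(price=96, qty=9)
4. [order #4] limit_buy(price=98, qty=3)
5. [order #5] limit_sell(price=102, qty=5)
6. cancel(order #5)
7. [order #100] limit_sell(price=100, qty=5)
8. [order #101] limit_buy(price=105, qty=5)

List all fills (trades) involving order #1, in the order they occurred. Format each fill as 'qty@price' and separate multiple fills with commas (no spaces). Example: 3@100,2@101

Answer: 5@100

Derivation:
After op 1 [order #1] limit_sell(price=100, qty=7): fills=none; bids=[-] asks=[#1:7@100]
After op 2 [order #2] limit_buy(price=99, qty=6): fills=none; bids=[#2:6@99] asks=[#1:7@100]
After op 3 [order #3] limit_buy(price=96, qty=9): fills=none; bids=[#2:6@99 #3:9@96] asks=[#1:7@100]
After op 4 [order #4] limit_buy(price=98, qty=3): fills=none; bids=[#2:6@99 #4:3@98 #3:9@96] asks=[#1:7@100]
After op 5 [order #5] limit_sell(price=102, qty=5): fills=none; bids=[#2:6@99 #4:3@98 #3:9@96] asks=[#1:7@100 #5:5@102]
After op 6 cancel(order #5): fills=none; bids=[#2:6@99 #4:3@98 #3:9@96] asks=[#1:7@100]
After op 7 [order #100] limit_sell(price=100, qty=5): fills=none; bids=[#2:6@99 #4:3@98 #3:9@96] asks=[#1:7@100 #100:5@100]
After op 8 [order #101] limit_buy(price=105, qty=5): fills=#101x#1:5@100; bids=[#2:6@99 #4:3@98 #3:9@96] asks=[#1:2@100 #100:5@100]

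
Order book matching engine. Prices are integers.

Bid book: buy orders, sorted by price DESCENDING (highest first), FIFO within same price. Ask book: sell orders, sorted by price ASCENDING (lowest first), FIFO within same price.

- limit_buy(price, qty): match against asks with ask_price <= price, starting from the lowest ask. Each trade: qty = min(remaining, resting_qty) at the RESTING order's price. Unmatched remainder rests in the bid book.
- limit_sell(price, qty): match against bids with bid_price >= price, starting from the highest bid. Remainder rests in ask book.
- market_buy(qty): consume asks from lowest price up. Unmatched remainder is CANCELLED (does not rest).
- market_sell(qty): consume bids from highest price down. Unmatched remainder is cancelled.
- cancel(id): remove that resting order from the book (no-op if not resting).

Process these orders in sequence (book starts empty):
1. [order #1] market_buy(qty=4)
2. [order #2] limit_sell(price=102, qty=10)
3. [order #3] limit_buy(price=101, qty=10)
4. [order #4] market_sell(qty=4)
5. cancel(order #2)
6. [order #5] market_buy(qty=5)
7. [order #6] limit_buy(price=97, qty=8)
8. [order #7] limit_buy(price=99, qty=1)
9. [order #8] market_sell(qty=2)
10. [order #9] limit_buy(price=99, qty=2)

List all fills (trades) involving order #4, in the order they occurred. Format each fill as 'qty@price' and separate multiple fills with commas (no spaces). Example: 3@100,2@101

After op 1 [order #1] market_buy(qty=4): fills=none; bids=[-] asks=[-]
After op 2 [order #2] limit_sell(price=102, qty=10): fills=none; bids=[-] asks=[#2:10@102]
After op 3 [order #3] limit_buy(price=101, qty=10): fills=none; bids=[#3:10@101] asks=[#2:10@102]
After op 4 [order #4] market_sell(qty=4): fills=#3x#4:4@101; bids=[#3:6@101] asks=[#2:10@102]
After op 5 cancel(order #2): fills=none; bids=[#3:6@101] asks=[-]
After op 6 [order #5] market_buy(qty=5): fills=none; bids=[#3:6@101] asks=[-]
After op 7 [order #6] limit_buy(price=97, qty=8): fills=none; bids=[#3:6@101 #6:8@97] asks=[-]
After op 8 [order #7] limit_buy(price=99, qty=1): fills=none; bids=[#3:6@101 #7:1@99 #6:8@97] asks=[-]
After op 9 [order #8] market_sell(qty=2): fills=#3x#8:2@101; bids=[#3:4@101 #7:1@99 #6:8@97] asks=[-]
After op 10 [order #9] limit_buy(price=99, qty=2): fills=none; bids=[#3:4@101 #7:1@99 #9:2@99 #6:8@97] asks=[-]

Answer: 4@101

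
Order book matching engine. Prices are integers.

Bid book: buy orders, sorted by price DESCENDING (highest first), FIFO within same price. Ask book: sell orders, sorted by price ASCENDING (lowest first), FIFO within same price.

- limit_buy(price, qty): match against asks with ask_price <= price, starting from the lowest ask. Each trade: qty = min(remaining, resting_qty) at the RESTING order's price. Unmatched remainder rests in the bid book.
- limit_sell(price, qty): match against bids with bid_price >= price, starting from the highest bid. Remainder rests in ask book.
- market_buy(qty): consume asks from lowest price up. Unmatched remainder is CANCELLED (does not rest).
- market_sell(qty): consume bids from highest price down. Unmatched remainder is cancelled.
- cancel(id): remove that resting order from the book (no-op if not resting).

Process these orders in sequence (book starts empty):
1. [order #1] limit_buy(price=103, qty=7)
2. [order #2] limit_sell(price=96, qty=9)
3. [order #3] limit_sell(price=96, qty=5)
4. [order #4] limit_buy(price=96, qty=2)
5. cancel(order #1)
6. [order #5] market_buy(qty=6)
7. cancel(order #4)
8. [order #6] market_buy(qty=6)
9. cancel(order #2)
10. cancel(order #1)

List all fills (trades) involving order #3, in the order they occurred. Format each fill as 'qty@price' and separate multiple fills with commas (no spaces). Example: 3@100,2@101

Answer: 5@96

Derivation:
After op 1 [order #1] limit_buy(price=103, qty=7): fills=none; bids=[#1:7@103] asks=[-]
After op 2 [order #2] limit_sell(price=96, qty=9): fills=#1x#2:7@103; bids=[-] asks=[#2:2@96]
After op 3 [order #3] limit_sell(price=96, qty=5): fills=none; bids=[-] asks=[#2:2@96 #3:5@96]
After op 4 [order #4] limit_buy(price=96, qty=2): fills=#4x#2:2@96; bids=[-] asks=[#3:5@96]
After op 5 cancel(order #1): fills=none; bids=[-] asks=[#3:5@96]
After op 6 [order #5] market_buy(qty=6): fills=#5x#3:5@96; bids=[-] asks=[-]
After op 7 cancel(order #4): fills=none; bids=[-] asks=[-]
After op 8 [order #6] market_buy(qty=6): fills=none; bids=[-] asks=[-]
After op 9 cancel(order #2): fills=none; bids=[-] asks=[-]
After op 10 cancel(order #1): fills=none; bids=[-] asks=[-]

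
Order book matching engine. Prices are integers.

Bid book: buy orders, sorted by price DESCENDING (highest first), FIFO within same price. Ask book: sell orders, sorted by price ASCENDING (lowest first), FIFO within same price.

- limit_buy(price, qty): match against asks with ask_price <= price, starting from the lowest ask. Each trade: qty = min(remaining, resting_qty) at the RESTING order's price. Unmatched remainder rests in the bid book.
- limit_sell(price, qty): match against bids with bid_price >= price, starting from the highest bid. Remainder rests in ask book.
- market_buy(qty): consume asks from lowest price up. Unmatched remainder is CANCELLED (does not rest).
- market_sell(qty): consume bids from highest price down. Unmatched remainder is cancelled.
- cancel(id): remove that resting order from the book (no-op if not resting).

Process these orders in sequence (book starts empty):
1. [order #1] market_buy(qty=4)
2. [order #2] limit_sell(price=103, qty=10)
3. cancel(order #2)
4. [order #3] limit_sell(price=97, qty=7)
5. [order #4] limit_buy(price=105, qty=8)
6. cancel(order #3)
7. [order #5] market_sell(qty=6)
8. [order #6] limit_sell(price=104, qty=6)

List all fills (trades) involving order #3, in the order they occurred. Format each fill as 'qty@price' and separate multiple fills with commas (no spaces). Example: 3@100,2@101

Answer: 7@97

Derivation:
After op 1 [order #1] market_buy(qty=4): fills=none; bids=[-] asks=[-]
After op 2 [order #2] limit_sell(price=103, qty=10): fills=none; bids=[-] asks=[#2:10@103]
After op 3 cancel(order #2): fills=none; bids=[-] asks=[-]
After op 4 [order #3] limit_sell(price=97, qty=7): fills=none; bids=[-] asks=[#3:7@97]
After op 5 [order #4] limit_buy(price=105, qty=8): fills=#4x#3:7@97; bids=[#4:1@105] asks=[-]
After op 6 cancel(order #3): fills=none; bids=[#4:1@105] asks=[-]
After op 7 [order #5] market_sell(qty=6): fills=#4x#5:1@105; bids=[-] asks=[-]
After op 8 [order #6] limit_sell(price=104, qty=6): fills=none; bids=[-] asks=[#6:6@104]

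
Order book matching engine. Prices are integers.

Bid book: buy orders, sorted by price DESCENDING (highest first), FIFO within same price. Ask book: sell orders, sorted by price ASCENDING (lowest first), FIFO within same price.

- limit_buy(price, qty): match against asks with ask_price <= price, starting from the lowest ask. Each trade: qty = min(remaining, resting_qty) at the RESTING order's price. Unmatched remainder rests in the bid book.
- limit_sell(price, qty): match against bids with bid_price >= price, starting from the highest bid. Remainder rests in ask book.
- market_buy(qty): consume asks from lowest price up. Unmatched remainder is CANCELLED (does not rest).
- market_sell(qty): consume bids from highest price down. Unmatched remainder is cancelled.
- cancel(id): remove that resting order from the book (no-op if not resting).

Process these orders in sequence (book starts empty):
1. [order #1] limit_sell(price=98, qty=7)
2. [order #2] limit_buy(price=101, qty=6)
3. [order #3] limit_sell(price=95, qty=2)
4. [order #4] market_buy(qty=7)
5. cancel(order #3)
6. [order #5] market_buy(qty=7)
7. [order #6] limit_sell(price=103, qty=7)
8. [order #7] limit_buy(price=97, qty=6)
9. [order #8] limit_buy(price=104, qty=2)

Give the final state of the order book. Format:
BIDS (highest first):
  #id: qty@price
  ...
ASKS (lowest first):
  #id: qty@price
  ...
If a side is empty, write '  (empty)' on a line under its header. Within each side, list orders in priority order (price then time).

After op 1 [order #1] limit_sell(price=98, qty=7): fills=none; bids=[-] asks=[#1:7@98]
After op 2 [order #2] limit_buy(price=101, qty=6): fills=#2x#1:6@98; bids=[-] asks=[#1:1@98]
After op 3 [order #3] limit_sell(price=95, qty=2): fills=none; bids=[-] asks=[#3:2@95 #1:1@98]
After op 4 [order #4] market_buy(qty=7): fills=#4x#3:2@95 #4x#1:1@98; bids=[-] asks=[-]
After op 5 cancel(order #3): fills=none; bids=[-] asks=[-]
After op 6 [order #5] market_buy(qty=7): fills=none; bids=[-] asks=[-]
After op 7 [order #6] limit_sell(price=103, qty=7): fills=none; bids=[-] asks=[#6:7@103]
After op 8 [order #7] limit_buy(price=97, qty=6): fills=none; bids=[#7:6@97] asks=[#6:7@103]
After op 9 [order #8] limit_buy(price=104, qty=2): fills=#8x#6:2@103; bids=[#7:6@97] asks=[#6:5@103]

Answer: BIDS (highest first):
  #7: 6@97
ASKS (lowest first):
  #6: 5@103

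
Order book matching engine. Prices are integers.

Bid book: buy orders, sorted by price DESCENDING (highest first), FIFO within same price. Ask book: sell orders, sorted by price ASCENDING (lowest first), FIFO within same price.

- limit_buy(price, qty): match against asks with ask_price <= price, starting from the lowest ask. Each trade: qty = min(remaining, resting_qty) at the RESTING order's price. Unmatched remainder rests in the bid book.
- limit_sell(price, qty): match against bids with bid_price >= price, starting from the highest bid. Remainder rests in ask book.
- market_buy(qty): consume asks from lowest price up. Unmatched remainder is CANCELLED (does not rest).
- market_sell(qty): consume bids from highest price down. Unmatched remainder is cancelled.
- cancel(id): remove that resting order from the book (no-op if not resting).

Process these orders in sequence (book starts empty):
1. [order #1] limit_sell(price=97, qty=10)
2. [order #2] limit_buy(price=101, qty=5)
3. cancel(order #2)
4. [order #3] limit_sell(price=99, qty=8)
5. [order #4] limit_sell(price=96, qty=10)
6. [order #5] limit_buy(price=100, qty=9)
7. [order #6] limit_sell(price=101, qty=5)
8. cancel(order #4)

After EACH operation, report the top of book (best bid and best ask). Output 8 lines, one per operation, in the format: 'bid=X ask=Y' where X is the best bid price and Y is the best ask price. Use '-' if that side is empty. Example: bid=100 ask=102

Answer: bid=- ask=97
bid=- ask=97
bid=- ask=97
bid=- ask=97
bid=- ask=96
bid=- ask=96
bid=- ask=96
bid=- ask=97

Derivation:
After op 1 [order #1] limit_sell(price=97, qty=10): fills=none; bids=[-] asks=[#1:10@97]
After op 2 [order #2] limit_buy(price=101, qty=5): fills=#2x#1:5@97; bids=[-] asks=[#1:5@97]
After op 3 cancel(order #2): fills=none; bids=[-] asks=[#1:5@97]
After op 4 [order #3] limit_sell(price=99, qty=8): fills=none; bids=[-] asks=[#1:5@97 #3:8@99]
After op 5 [order #4] limit_sell(price=96, qty=10): fills=none; bids=[-] asks=[#4:10@96 #1:5@97 #3:8@99]
After op 6 [order #5] limit_buy(price=100, qty=9): fills=#5x#4:9@96; bids=[-] asks=[#4:1@96 #1:5@97 #3:8@99]
After op 7 [order #6] limit_sell(price=101, qty=5): fills=none; bids=[-] asks=[#4:1@96 #1:5@97 #3:8@99 #6:5@101]
After op 8 cancel(order #4): fills=none; bids=[-] asks=[#1:5@97 #3:8@99 #6:5@101]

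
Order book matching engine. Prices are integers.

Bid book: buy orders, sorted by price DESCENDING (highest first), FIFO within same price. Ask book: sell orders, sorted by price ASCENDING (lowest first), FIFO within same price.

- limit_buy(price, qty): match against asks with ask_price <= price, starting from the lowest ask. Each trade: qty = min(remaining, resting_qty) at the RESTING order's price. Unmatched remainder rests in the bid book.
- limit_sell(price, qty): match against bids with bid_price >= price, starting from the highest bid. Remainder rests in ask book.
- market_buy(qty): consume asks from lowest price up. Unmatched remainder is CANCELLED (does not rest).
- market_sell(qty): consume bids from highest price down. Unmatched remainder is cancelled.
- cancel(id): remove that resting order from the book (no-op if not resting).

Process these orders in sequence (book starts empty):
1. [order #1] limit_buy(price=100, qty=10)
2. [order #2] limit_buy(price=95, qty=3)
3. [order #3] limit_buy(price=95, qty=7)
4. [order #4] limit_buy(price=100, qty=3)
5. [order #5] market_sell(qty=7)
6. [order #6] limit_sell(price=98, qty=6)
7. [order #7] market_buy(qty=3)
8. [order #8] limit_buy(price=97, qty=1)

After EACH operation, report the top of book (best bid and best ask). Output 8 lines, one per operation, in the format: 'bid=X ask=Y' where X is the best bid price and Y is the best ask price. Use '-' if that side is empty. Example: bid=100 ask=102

After op 1 [order #1] limit_buy(price=100, qty=10): fills=none; bids=[#1:10@100] asks=[-]
After op 2 [order #2] limit_buy(price=95, qty=3): fills=none; bids=[#1:10@100 #2:3@95] asks=[-]
After op 3 [order #3] limit_buy(price=95, qty=7): fills=none; bids=[#1:10@100 #2:3@95 #3:7@95] asks=[-]
After op 4 [order #4] limit_buy(price=100, qty=3): fills=none; bids=[#1:10@100 #4:3@100 #2:3@95 #3:7@95] asks=[-]
After op 5 [order #5] market_sell(qty=7): fills=#1x#5:7@100; bids=[#1:3@100 #4:3@100 #2:3@95 #3:7@95] asks=[-]
After op 6 [order #6] limit_sell(price=98, qty=6): fills=#1x#6:3@100 #4x#6:3@100; bids=[#2:3@95 #3:7@95] asks=[-]
After op 7 [order #7] market_buy(qty=3): fills=none; bids=[#2:3@95 #3:7@95] asks=[-]
After op 8 [order #8] limit_buy(price=97, qty=1): fills=none; bids=[#8:1@97 #2:3@95 #3:7@95] asks=[-]

Answer: bid=100 ask=-
bid=100 ask=-
bid=100 ask=-
bid=100 ask=-
bid=100 ask=-
bid=95 ask=-
bid=95 ask=-
bid=97 ask=-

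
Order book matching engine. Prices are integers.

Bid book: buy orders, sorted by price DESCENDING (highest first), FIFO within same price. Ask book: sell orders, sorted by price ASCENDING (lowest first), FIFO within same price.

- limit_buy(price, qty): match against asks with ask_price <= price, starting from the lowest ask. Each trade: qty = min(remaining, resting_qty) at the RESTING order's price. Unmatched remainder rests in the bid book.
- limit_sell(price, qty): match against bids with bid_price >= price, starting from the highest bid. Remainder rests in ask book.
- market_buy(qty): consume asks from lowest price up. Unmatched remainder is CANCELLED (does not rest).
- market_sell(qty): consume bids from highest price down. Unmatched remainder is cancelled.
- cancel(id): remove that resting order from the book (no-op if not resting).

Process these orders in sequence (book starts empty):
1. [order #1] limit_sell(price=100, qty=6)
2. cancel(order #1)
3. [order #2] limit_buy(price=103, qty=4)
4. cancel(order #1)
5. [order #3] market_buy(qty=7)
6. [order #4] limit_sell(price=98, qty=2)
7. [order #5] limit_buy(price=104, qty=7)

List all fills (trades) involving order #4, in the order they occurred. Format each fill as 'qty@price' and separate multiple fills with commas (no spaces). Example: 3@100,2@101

Answer: 2@103

Derivation:
After op 1 [order #1] limit_sell(price=100, qty=6): fills=none; bids=[-] asks=[#1:6@100]
After op 2 cancel(order #1): fills=none; bids=[-] asks=[-]
After op 3 [order #2] limit_buy(price=103, qty=4): fills=none; bids=[#2:4@103] asks=[-]
After op 4 cancel(order #1): fills=none; bids=[#2:4@103] asks=[-]
After op 5 [order #3] market_buy(qty=7): fills=none; bids=[#2:4@103] asks=[-]
After op 6 [order #4] limit_sell(price=98, qty=2): fills=#2x#4:2@103; bids=[#2:2@103] asks=[-]
After op 7 [order #5] limit_buy(price=104, qty=7): fills=none; bids=[#5:7@104 #2:2@103] asks=[-]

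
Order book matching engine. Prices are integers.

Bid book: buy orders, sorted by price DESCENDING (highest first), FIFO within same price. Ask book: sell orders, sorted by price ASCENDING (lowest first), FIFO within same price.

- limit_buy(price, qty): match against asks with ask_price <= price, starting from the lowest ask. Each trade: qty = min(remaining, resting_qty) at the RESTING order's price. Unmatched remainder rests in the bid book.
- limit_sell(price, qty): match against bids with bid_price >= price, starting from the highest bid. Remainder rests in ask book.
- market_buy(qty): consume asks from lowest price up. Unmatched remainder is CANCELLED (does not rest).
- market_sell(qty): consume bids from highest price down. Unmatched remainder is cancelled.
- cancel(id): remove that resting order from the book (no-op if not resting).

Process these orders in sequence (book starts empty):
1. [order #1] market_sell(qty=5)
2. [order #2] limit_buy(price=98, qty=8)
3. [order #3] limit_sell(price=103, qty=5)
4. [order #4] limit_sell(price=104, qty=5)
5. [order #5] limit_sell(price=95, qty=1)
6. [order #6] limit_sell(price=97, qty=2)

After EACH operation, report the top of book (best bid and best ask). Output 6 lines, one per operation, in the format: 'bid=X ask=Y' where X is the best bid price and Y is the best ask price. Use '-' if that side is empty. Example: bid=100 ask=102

After op 1 [order #1] market_sell(qty=5): fills=none; bids=[-] asks=[-]
After op 2 [order #2] limit_buy(price=98, qty=8): fills=none; bids=[#2:8@98] asks=[-]
After op 3 [order #3] limit_sell(price=103, qty=5): fills=none; bids=[#2:8@98] asks=[#3:5@103]
After op 4 [order #4] limit_sell(price=104, qty=5): fills=none; bids=[#2:8@98] asks=[#3:5@103 #4:5@104]
After op 5 [order #5] limit_sell(price=95, qty=1): fills=#2x#5:1@98; bids=[#2:7@98] asks=[#3:5@103 #4:5@104]
After op 6 [order #6] limit_sell(price=97, qty=2): fills=#2x#6:2@98; bids=[#2:5@98] asks=[#3:5@103 #4:5@104]

Answer: bid=- ask=-
bid=98 ask=-
bid=98 ask=103
bid=98 ask=103
bid=98 ask=103
bid=98 ask=103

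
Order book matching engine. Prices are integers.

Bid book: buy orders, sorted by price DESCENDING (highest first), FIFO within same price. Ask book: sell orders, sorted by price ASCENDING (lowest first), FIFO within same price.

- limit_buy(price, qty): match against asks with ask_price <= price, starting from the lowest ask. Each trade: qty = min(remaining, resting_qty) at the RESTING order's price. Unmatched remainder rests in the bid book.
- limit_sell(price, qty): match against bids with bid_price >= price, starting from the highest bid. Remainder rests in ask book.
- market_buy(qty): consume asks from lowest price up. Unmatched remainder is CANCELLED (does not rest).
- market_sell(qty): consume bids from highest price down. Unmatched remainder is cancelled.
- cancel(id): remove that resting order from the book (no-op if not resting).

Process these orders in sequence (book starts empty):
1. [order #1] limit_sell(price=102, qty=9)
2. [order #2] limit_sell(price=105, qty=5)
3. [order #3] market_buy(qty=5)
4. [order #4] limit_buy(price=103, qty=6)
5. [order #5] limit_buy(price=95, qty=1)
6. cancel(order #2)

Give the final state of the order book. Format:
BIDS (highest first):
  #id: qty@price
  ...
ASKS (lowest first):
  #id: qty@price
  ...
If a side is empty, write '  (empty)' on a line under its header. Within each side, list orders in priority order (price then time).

After op 1 [order #1] limit_sell(price=102, qty=9): fills=none; bids=[-] asks=[#1:9@102]
After op 2 [order #2] limit_sell(price=105, qty=5): fills=none; bids=[-] asks=[#1:9@102 #2:5@105]
After op 3 [order #3] market_buy(qty=5): fills=#3x#1:5@102; bids=[-] asks=[#1:4@102 #2:5@105]
After op 4 [order #4] limit_buy(price=103, qty=6): fills=#4x#1:4@102; bids=[#4:2@103] asks=[#2:5@105]
After op 5 [order #5] limit_buy(price=95, qty=1): fills=none; bids=[#4:2@103 #5:1@95] asks=[#2:5@105]
After op 6 cancel(order #2): fills=none; bids=[#4:2@103 #5:1@95] asks=[-]

Answer: BIDS (highest first):
  #4: 2@103
  #5: 1@95
ASKS (lowest first):
  (empty)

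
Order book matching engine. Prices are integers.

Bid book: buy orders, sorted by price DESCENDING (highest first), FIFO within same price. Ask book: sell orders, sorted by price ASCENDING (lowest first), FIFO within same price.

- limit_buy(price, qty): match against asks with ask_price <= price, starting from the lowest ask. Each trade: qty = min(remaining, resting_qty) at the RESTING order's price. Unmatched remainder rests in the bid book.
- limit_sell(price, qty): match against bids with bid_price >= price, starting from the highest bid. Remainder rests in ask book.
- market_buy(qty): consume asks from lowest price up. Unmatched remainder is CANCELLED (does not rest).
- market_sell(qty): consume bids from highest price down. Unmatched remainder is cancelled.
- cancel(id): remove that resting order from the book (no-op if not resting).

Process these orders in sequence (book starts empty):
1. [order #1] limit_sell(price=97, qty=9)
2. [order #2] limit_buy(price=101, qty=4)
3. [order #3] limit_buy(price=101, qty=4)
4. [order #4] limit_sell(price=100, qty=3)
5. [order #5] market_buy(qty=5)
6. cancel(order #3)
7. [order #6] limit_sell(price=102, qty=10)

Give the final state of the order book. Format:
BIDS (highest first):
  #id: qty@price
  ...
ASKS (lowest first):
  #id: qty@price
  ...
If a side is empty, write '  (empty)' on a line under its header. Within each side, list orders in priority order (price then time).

Answer: BIDS (highest first):
  (empty)
ASKS (lowest first):
  #6: 10@102

Derivation:
After op 1 [order #1] limit_sell(price=97, qty=9): fills=none; bids=[-] asks=[#1:9@97]
After op 2 [order #2] limit_buy(price=101, qty=4): fills=#2x#1:4@97; bids=[-] asks=[#1:5@97]
After op 3 [order #3] limit_buy(price=101, qty=4): fills=#3x#1:4@97; bids=[-] asks=[#1:1@97]
After op 4 [order #4] limit_sell(price=100, qty=3): fills=none; bids=[-] asks=[#1:1@97 #4:3@100]
After op 5 [order #5] market_buy(qty=5): fills=#5x#1:1@97 #5x#4:3@100; bids=[-] asks=[-]
After op 6 cancel(order #3): fills=none; bids=[-] asks=[-]
After op 7 [order #6] limit_sell(price=102, qty=10): fills=none; bids=[-] asks=[#6:10@102]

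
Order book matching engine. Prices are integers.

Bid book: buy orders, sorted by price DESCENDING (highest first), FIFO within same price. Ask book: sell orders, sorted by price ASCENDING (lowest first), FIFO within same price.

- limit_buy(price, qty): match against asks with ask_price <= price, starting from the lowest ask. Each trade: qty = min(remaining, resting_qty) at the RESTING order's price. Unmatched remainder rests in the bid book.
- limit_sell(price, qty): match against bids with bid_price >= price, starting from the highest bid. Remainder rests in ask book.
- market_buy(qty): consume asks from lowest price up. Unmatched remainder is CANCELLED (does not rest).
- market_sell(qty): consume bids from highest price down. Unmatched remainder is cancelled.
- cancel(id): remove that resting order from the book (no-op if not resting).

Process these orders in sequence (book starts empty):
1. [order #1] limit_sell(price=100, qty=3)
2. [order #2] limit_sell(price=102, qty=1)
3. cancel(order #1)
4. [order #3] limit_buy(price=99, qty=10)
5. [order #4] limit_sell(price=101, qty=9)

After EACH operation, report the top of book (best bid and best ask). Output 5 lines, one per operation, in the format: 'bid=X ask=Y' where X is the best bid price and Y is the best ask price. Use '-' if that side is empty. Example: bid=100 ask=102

After op 1 [order #1] limit_sell(price=100, qty=3): fills=none; bids=[-] asks=[#1:3@100]
After op 2 [order #2] limit_sell(price=102, qty=1): fills=none; bids=[-] asks=[#1:3@100 #2:1@102]
After op 3 cancel(order #1): fills=none; bids=[-] asks=[#2:1@102]
After op 4 [order #3] limit_buy(price=99, qty=10): fills=none; bids=[#3:10@99] asks=[#2:1@102]
After op 5 [order #4] limit_sell(price=101, qty=9): fills=none; bids=[#3:10@99] asks=[#4:9@101 #2:1@102]

Answer: bid=- ask=100
bid=- ask=100
bid=- ask=102
bid=99 ask=102
bid=99 ask=101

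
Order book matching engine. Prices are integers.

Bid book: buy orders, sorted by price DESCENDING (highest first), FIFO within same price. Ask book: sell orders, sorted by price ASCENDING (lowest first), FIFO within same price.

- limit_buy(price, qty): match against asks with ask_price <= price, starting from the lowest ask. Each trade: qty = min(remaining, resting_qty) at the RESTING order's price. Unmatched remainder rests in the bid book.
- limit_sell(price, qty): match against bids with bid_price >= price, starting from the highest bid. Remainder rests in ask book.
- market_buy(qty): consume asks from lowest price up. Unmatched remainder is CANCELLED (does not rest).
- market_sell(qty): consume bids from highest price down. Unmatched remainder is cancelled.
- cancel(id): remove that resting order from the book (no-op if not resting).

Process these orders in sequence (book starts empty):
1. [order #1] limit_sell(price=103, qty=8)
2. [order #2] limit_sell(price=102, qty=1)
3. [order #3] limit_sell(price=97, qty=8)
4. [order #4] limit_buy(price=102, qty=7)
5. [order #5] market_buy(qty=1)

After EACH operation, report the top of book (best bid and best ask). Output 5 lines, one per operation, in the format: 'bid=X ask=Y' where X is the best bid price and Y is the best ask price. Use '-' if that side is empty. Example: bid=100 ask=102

Answer: bid=- ask=103
bid=- ask=102
bid=- ask=97
bid=- ask=97
bid=- ask=102

Derivation:
After op 1 [order #1] limit_sell(price=103, qty=8): fills=none; bids=[-] asks=[#1:8@103]
After op 2 [order #2] limit_sell(price=102, qty=1): fills=none; bids=[-] asks=[#2:1@102 #1:8@103]
After op 3 [order #3] limit_sell(price=97, qty=8): fills=none; bids=[-] asks=[#3:8@97 #2:1@102 #1:8@103]
After op 4 [order #4] limit_buy(price=102, qty=7): fills=#4x#3:7@97; bids=[-] asks=[#3:1@97 #2:1@102 #1:8@103]
After op 5 [order #5] market_buy(qty=1): fills=#5x#3:1@97; bids=[-] asks=[#2:1@102 #1:8@103]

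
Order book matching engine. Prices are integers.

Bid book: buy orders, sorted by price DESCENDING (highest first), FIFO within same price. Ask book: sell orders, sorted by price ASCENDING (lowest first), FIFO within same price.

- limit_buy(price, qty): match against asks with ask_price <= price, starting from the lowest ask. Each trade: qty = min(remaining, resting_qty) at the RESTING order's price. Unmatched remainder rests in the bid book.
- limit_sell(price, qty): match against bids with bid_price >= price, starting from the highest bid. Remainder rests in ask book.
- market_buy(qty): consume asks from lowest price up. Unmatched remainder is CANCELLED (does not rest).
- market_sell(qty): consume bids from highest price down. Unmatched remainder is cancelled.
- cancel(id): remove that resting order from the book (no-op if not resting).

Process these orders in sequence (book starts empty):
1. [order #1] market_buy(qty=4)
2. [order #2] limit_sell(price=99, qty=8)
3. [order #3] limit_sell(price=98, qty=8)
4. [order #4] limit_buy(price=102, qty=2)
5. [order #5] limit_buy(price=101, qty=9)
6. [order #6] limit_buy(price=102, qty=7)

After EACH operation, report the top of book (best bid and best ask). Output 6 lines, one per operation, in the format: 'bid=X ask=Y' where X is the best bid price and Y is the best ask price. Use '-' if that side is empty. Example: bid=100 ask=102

Answer: bid=- ask=-
bid=- ask=99
bid=- ask=98
bid=- ask=98
bid=- ask=99
bid=102 ask=-

Derivation:
After op 1 [order #1] market_buy(qty=4): fills=none; bids=[-] asks=[-]
After op 2 [order #2] limit_sell(price=99, qty=8): fills=none; bids=[-] asks=[#2:8@99]
After op 3 [order #3] limit_sell(price=98, qty=8): fills=none; bids=[-] asks=[#3:8@98 #2:8@99]
After op 4 [order #4] limit_buy(price=102, qty=2): fills=#4x#3:2@98; bids=[-] asks=[#3:6@98 #2:8@99]
After op 5 [order #5] limit_buy(price=101, qty=9): fills=#5x#3:6@98 #5x#2:3@99; bids=[-] asks=[#2:5@99]
After op 6 [order #6] limit_buy(price=102, qty=7): fills=#6x#2:5@99; bids=[#6:2@102] asks=[-]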